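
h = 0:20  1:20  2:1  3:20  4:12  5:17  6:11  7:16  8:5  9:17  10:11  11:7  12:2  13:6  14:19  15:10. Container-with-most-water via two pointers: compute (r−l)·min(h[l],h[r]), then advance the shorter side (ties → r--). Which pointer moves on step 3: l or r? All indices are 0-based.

[0,15] min(20,10)*15=150 best=150 * → r--
[0,14] min(20,19)*14=266 best=266 * → r--
[0,13] min(20,6)*13=78 best=266 → r--

r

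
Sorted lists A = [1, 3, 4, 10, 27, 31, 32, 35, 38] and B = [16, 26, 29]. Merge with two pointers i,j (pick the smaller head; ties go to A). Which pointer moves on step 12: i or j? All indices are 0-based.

[i=0,j=0] A[i]=1<=B[j]=16 take 1 → i++
[i=1,j=0] A[i]=3<=B[j]=16 take 3 → i++
[i=2,j=0] A[i]=4<=B[j]=16 take 4 → i++
[i=3,j=0] A[i]=10<=B[j]=16 take 10 → i++
[i=4,j=0] A[i]=27>B[j]=16 take 16 → j++
[i=4,j=1] A[i]=27>B[j]=26 take 26 → j++
[i=4,j=2] A[i]=27<=B[j]=29 take 27 → i++
[i=5,j=2] A[i]=31>B[j]=29 take 29 → j++
[i=5,j=3] B done, take A[i]=31 → i++
[i=6,j=3] B done, take A[i]=32 → i++
[i=7,j=3] B done, take A[i]=35 → i++
[i=8,j=3] B done, take A[i]=38 → i++

i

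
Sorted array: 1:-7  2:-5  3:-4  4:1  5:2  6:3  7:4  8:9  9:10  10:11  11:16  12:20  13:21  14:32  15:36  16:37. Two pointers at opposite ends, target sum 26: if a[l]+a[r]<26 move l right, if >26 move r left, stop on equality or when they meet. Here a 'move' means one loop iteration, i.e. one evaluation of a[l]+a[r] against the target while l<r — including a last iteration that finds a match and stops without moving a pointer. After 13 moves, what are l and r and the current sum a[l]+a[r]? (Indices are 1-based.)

l=9, r=11, sum=26

l=1 r=16: -7+37=30 >26, r--
l=1 r=15: -7+36=29 >26, r--
l=1 r=14: -7+32=25 <26, l++
l=2 r=14: -5+32=27 >26, r--
l=2 r=13: -5+21=16 <26, l++
l=3 r=13: -4+21=17 <26, l++
l=4 r=13: 1+21=22 <26, l++
l=5 r=13: 2+21=23 <26, l++
l=6 r=13: 3+21=24 <26, l++
l=7 r=13: 4+21=25 <26, l++
l=8 r=13: 9+21=30 >26, r--
l=8 r=12: 9+20=29 >26, r--
l=8 r=11: 9+16=25 <26, l++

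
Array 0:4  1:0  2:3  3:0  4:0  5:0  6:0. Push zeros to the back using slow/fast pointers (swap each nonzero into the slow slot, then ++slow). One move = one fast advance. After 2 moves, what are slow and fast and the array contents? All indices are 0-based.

(s=0,f=0) a[fast]=4≠0 swap→a[0]=4 → slow++,fast++
(s=1,f=1) a[fast]=0 → fast++

slow=1, fast=2, a=[4, 0, 3, 0, 0, 0, 0]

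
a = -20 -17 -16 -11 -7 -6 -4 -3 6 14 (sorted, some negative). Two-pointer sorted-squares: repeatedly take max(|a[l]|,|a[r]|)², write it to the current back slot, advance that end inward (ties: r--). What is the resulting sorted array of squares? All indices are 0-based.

[9, 16, 36, 36, 49, 121, 196, 256, 289, 400]

l=0 r=9: |-20|>|14| out[9]=400, l++
l=1 r=9: |-17|>|14| out[8]=289, l++
l=2 r=9: |-16|>|14| out[7]=256, l++
l=3 r=9: |-11|<=|14| out[6]=196, r--
l=3 r=8: |-11|>|6| out[5]=121, l++
l=4 r=8: |-7|>|6| out[4]=49, l++
l=5 r=8: |-6|<=|6| out[3]=36, r--
l=5 r=7: |-6|>|-3| out[2]=36, l++
l=6 r=7: |-4|>|-3| out[1]=16, l++
l=7 r=7: |-3|<=|-3| out[0]=9, r--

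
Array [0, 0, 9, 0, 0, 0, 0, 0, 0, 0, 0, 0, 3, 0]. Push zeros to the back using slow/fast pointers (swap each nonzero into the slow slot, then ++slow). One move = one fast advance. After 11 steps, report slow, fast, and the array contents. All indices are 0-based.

slow=1, fast=11, a=[9, 0, 0, 0, 0, 0, 0, 0, 0, 0, 0, 0, 3, 0]

slow=0 fast=0: a[fast]=0, fast++
slow=0 fast=1: a[fast]=0, fast++
slow=0 fast=2: a[fast]=9≠0 swap→a[0]=9, slow++,fast++
slow=1 fast=3: a[fast]=0, fast++
slow=1 fast=4: a[fast]=0, fast++
slow=1 fast=5: a[fast]=0, fast++
slow=1 fast=6: a[fast]=0, fast++
slow=1 fast=7: a[fast]=0, fast++
slow=1 fast=8: a[fast]=0, fast++
slow=1 fast=9: a[fast]=0, fast++
slow=1 fast=10: a[fast]=0, fast++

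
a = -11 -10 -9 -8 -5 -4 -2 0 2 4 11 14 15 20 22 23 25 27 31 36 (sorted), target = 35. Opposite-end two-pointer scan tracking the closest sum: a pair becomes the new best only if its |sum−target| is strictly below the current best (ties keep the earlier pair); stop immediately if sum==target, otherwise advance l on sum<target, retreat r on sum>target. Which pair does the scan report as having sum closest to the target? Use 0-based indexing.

pair (4, 31) with sum 35 (|Δ|=0)

l=0 r=19: -11+36=25 d=10 *, l++
l=1 r=19: -10+36=26 d=9 *, l++
l=2 r=19: -9+36=27 d=8 *, l++
l=3 r=19: -8+36=28 d=7 *, l++
l=4 r=19: -5+36=31 d=4 *, l++
l=5 r=19: -4+36=32 d=3 *, l++
l=6 r=19: -2+36=34 d=1 *, l++
l=7 r=19: 0+36=36 d=1, r--
l=7 r=18: 0+31=31 d=4, l++
l=8 r=18: 2+31=33 d=2, l++
l=9 r=18: 4+31=35 d=0 *, stop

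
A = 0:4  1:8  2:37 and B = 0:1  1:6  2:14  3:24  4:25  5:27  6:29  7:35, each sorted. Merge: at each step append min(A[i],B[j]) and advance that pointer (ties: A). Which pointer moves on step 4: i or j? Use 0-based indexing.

i

i=0 j=0: A[i]=4>B[j]=1 take 1, j++
i=0 j=1: A[i]=4<=B[j]=6 take 4, i++
i=1 j=1: A[i]=8>B[j]=6 take 6, j++
i=1 j=2: A[i]=8<=B[j]=14 take 8, i++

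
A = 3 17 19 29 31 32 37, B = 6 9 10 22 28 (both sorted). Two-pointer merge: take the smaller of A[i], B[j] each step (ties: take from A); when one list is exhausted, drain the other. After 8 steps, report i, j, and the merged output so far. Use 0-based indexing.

[i=0,j=0] A[i]=3<=B[j]=6 take 3 → i++
[i=1,j=0] A[i]=17>B[j]=6 take 6 → j++
[i=1,j=1] A[i]=17>B[j]=9 take 9 → j++
[i=1,j=2] A[i]=17>B[j]=10 take 10 → j++
[i=1,j=3] A[i]=17<=B[j]=22 take 17 → i++
[i=2,j=3] A[i]=19<=B[j]=22 take 19 → i++
[i=3,j=3] A[i]=29>B[j]=22 take 22 → j++
[i=3,j=4] A[i]=29>B[j]=28 take 28 → j++

i=3, j=5, merged so far=[3, 6, 9, 10, 17, 19, 22, 28]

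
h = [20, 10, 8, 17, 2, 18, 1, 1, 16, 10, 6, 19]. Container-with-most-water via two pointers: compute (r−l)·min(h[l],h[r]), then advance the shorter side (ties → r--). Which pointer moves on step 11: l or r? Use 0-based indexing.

[0,11] min(20,19)*11=209 best=209 * → r--
[0,10] min(20,6)*10=60 best=209 → r--
[0,9] min(20,10)*9=90 best=209 → r--
[0,8] min(20,16)*8=128 best=209 → r--
[0,7] min(20,1)*7=7 best=209 → r--
[0,6] min(20,1)*6=6 best=209 → r--
[0,5] min(20,18)*5=90 best=209 → r--
[0,4] min(20,2)*4=8 best=209 → r--
[0,3] min(20,17)*3=51 best=209 → r--
[0,2] min(20,8)*2=16 best=209 → r--
[0,1] min(20,10)*1=10 best=209 → r--

r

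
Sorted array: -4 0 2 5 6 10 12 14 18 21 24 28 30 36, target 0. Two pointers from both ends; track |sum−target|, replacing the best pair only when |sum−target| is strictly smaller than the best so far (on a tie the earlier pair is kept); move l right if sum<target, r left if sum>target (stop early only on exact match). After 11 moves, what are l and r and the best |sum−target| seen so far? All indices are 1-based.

[1,14] -4+36=32 d=32 * → r--
[1,13] -4+30=26 d=26 * → r--
[1,12] -4+28=24 d=24 * → r--
[1,11] -4+24=20 d=20 * → r--
[1,10] -4+21=17 d=17 * → r--
[1,9] -4+18=14 d=14 * → r--
[1,8] -4+14=10 d=10 * → r--
[1,7] -4+12=8 d=8 * → r--
[1,6] -4+10=6 d=6 * → r--
[1,5] -4+6=2 d=2 * → r--
[1,4] -4+5=1 d=1 * → r--

l=1, r=3, best |Δ|=1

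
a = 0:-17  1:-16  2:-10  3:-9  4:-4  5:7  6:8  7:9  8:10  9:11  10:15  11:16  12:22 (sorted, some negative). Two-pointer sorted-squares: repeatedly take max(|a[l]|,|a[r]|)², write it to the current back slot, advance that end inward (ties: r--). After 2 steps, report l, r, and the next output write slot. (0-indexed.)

l=0 r=12: |-17|<=|22| out[12]=484, r--
l=0 r=11: |-17|>|16| out[11]=289, l++

l=1, r=11, next write slot=10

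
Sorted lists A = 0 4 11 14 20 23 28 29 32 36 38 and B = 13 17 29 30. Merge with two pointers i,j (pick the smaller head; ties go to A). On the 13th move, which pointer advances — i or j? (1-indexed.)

[i=1,j=1] A[i]=0<=B[j]=13 take 0 → i++
[i=2,j=1] A[i]=4<=B[j]=13 take 4 → i++
[i=3,j=1] A[i]=11<=B[j]=13 take 11 → i++
[i=4,j=1] A[i]=14>B[j]=13 take 13 → j++
[i=4,j=2] A[i]=14<=B[j]=17 take 14 → i++
[i=5,j=2] A[i]=20>B[j]=17 take 17 → j++
[i=5,j=3] A[i]=20<=B[j]=29 take 20 → i++
[i=6,j=3] A[i]=23<=B[j]=29 take 23 → i++
[i=7,j=3] A[i]=28<=B[j]=29 take 28 → i++
[i=8,j=3] A[i]=29<=B[j]=29 take 29 → i++
[i=9,j=3] A[i]=32>B[j]=29 take 29 → j++
[i=9,j=4] A[i]=32>B[j]=30 take 30 → j++
[i=9,j=5] B done, take A[i]=32 → i++

i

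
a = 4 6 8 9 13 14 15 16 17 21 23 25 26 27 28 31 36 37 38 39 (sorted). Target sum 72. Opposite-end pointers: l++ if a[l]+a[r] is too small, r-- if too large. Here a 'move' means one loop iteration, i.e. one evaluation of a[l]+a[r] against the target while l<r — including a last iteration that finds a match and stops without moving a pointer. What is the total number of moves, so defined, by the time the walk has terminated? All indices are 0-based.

19 moves

[0,19] 4+39=43 <72 → l++
[1,19] 6+39=45 <72 → l++
[2,19] 8+39=47 <72 → l++
[3,19] 9+39=48 <72 → l++
[4,19] 13+39=52 <72 → l++
[5,19] 14+39=53 <72 → l++
[6,19] 15+39=54 <72 → l++
[7,19] 16+39=55 <72 → l++
[8,19] 17+39=56 <72 → l++
[9,19] 21+39=60 <72 → l++
[10,19] 23+39=62 <72 → l++
[11,19] 25+39=64 <72 → l++
[12,19] 26+39=65 <72 → l++
[13,19] 27+39=66 <72 → l++
[14,19] 28+39=67 <72 → l++
[15,19] 31+39=70 <72 → l++
[16,19] 36+39=75 >72 → r--
[16,18] 36+38=74 >72 → r--
[16,17] 36+37=73 >72 → r--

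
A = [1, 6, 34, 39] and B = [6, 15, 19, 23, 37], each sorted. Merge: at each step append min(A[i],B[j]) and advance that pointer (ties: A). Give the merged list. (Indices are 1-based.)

i=1 j=1: A[i]=1<=B[j]=6 take 1, i++
i=2 j=1: A[i]=6<=B[j]=6 take 6, i++
i=3 j=1: A[i]=34>B[j]=6 take 6, j++
i=3 j=2: A[i]=34>B[j]=15 take 15, j++
i=3 j=3: A[i]=34>B[j]=19 take 19, j++
i=3 j=4: A[i]=34>B[j]=23 take 23, j++
i=3 j=5: A[i]=34<=B[j]=37 take 34, i++
i=4 j=5: A[i]=39>B[j]=37 take 37, j++
i=4 j=6: B done, take A[i]=39, i++

[1, 6, 6, 15, 19, 23, 34, 37, 39]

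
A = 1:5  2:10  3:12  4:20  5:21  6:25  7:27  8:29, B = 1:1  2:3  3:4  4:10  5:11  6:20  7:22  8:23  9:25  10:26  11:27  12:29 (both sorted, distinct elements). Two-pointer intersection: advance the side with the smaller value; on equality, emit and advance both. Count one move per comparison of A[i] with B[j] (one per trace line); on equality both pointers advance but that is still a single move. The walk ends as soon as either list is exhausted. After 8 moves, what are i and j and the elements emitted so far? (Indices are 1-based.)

i=5, j=7, emitted=[10, 20]

[i=1,j=1] 5>1 → j++
[i=1,j=2] 5>3 → j++
[i=1,j=3] 5>4 → j++
[i=1,j=4] 5<10 → i++
[i=2,j=4] 10==10 emit → i++,j++
[i=3,j=5] 12>11 → j++
[i=3,j=6] 12<20 → i++
[i=4,j=6] 20==20 emit → i++,j++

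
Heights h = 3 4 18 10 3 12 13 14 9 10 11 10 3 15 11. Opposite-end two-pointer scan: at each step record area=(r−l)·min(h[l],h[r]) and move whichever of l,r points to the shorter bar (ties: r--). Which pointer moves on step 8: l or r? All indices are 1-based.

r

l=1 r=15: min(3,11)*14=42 best=42 *, l++
l=2 r=15: min(4,11)*13=52 best=52 *, l++
l=3 r=15: min(18,11)*12=132 best=132 *, r--
l=3 r=14: min(18,15)*11=165 best=165 *, r--
l=3 r=13: min(18,3)*10=30 best=165, r--
l=3 r=12: min(18,10)*9=90 best=165, r--
l=3 r=11: min(18,11)*8=88 best=165, r--
l=3 r=10: min(18,10)*7=70 best=165, r--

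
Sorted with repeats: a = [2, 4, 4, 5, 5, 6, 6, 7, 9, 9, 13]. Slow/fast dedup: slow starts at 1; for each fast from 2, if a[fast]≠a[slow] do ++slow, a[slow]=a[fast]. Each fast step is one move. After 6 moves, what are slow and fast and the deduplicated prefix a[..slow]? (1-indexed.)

slow=4, fast=8, prefix=[2, 4, 5, 6]

(s=1,f=2) a[fast]=4≠a[slow]=2 write a[2]=4 → slow++,fast++
(s=2,f=3) a[fast]=4=a[slow] dup → fast++
(s=2,f=4) a[fast]=5≠a[slow]=4 write a[3]=5 → slow++,fast++
(s=3,f=5) a[fast]=5=a[slow] dup → fast++
(s=3,f=6) a[fast]=6≠a[slow]=5 write a[4]=6 → slow++,fast++
(s=4,f=7) a[fast]=6=a[slow] dup → fast++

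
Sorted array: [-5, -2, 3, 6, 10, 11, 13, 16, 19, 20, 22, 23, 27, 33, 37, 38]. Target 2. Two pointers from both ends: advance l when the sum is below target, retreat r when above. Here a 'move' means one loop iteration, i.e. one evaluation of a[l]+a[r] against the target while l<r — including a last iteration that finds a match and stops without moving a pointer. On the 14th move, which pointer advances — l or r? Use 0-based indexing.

r

[0,15] -5+38=33 >2 → r--
[0,14] -5+37=32 >2 → r--
[0,13] -5+33=28 >2 → r--
[0,12] -5+27=22 >2 → r--
[0,11] -5+23=18 >2 → r--
[0,10] -5+22=17 >2 → r--
[0,9] -5+20=15 >2 → r--
[0,8] -5+19=14 >2 → r--
[0,7] -5+16=11 >2 → r--
[0,6] -5+13=8 >2 → r--
[0,5] -5+11=6 >2 → r--
[0,4] -5+10=5 >2 → r--
[0,3] -5+6=1 <2 → l++
[1,3] -2+6=4 >2 → r--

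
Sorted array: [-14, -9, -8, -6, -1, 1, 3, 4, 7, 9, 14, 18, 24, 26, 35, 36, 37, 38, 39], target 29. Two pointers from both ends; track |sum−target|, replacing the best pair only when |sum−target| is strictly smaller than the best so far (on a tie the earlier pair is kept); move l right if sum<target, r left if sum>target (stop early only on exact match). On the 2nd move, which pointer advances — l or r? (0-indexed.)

r

l=0 r=18: -14+39=25 d=4 *, l++
l=1 r=18: -9+39=30 d=1 *, r--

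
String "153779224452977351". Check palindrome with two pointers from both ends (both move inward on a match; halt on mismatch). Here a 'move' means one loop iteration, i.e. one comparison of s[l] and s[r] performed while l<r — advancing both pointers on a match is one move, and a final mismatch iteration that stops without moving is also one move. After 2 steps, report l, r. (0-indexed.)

l=2, r=15

l=0 r=17: '1'=='1', l++,r--
l=1 r=16: '5'=='5', l++,r--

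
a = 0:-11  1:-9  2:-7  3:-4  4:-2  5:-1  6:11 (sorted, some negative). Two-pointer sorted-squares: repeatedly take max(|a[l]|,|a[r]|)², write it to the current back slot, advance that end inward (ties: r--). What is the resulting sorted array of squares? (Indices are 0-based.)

[1, 4, 16, 49, 81, 121, 121]

[0,6] |-11|<=|11| out[6]=121 → r--
[0,5] |-11|>|-1| out[5]=121 → l++
[1,5] |-9|>|-1| out[4]=81 → l++
[2,5] |-7|>|-1| out[3]=49 → l++
[3,5] |-4|>|-1| out[2]=16 → l++
[4,5] |-2|>|-1| out[1]=4 → l++
[5,5] |-1|<=|-1| out[0]=1 → r--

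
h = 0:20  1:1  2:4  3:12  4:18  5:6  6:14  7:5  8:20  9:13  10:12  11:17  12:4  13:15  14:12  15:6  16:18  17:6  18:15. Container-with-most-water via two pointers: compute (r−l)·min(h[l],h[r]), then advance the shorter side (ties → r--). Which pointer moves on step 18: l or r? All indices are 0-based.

r

l=0 r=18: min(20,15)*18=270 best=270 *, r--
l=0 r=17: min(20,6)*17=102 best=270, r--
l=0 r=16: min(20,18)*16=288 best=288 *, r--
l=0 r=15: min(20,6)*15=90 best=288, r--
l=0 r=14: min(20,12)*14=168 best=288, r--
l=0 r=13: min(20,15)*13=195 best=288, r--
l=0 r=12: min(20,4)*12=48 best=288, r--
l=0 r=11: min(20,17)*11=187 best=288, r--
l=0 r=10: min(20,12)*10=120 best=288, r--
l=0 r=9: min(20,13)*9=117 best=288, r--
l=0 r=8: min(20,20)*8=160 best=288, r--
l=0 r=7: min(20,5)*7=35 best=288, r--
l=0 r=6: min(20,14)*6=84 best=288, r--
l=0 r=5: min(20,6)*5=30 best=288, r--
l=0 r=4: min(20,18)*4=72 best=288, r--
l=0 r=3: min(20,12)*3=36 best=288, r--
l=0 r=2: min(20,4)*2=8 best=288, r--
l=0 r=1: min(20,1)*1=1 best=288, r--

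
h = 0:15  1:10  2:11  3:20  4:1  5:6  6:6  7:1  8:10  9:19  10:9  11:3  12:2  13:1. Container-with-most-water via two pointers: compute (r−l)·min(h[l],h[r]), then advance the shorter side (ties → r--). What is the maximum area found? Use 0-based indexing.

[0,13] min(15,1)*13=13 best=13 * → r--
[0,12] min(15,2)*12=24 best=24 * → r--
[0,11] min(15,3)*11=33 best=33 * → r--
[0,10] min(15,9)*10=90 best=90 * → r--
[0,9] min(15,19)*9=135 best=135 * → l++
[1,9] min(10,19)*8=80 best=135 → l++
[2,9] min(11,19)*7=77 best=135 → l++
[3,9] min(20,19)*6=114 best=135 → r--
[3,8] min(20,10)*5=50 best=135 → r--
[3,7] min(20,1)*4=4 best=135 → r--
[3,6] min(20,6)*3=18 best=135 → r--
[3,5] min(20,6)*2=12 best=135 → r--
[3,4] min(20,1)*1=1 best=135 → r--

max area = 135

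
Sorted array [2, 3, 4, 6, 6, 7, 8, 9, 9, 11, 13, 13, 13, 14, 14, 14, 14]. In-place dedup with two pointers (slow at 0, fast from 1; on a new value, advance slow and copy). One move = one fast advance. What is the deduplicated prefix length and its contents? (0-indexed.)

(s=0,f=1) a[fast]=3≠a[slow]=2 write a[1]=3 → slow++,fast++
(s=1,f=2) a[fast]=4≠a[slow]=3 write a[2]=4 → slow++,fast++
(s=2,f=3) a[fast]=6≠a[slow]=4 write a[3]=6 → slow++,fast++
(s=3,f=4) a[fast]=6=a[slow] dup → fast++
(s=3,f=5) a[fast]=7≠a[slow]=6 write a[4]=7 → slow++,fast++
(s=4,f=6) a[fast]=8≠a[slow]=7 write a[5]=8 → slow++,fast++
(s=5,f=7) a[fast]=9≠a[slow]=8 write a[6]=9 → slow++,fast++
(s=6,f=8) a[fast]=9=a[slow] dup → fast++
(s=6,f=9) a[fast]=11≠a[slow]=9 write a[7]=11 → slow++,fast++
(s=7,f=10) a[fast]=13≠a[slow]=11 write a[8]=13 → slow++,fast++
(s=8,f=11) a[fast]=13=a[slow] dup → fast++
(s=8,f=12) a[fast]=13=a[slow] dup → fast++
(s=8,f=13) a[fast]=14≠a[slow]=13 write a[9]=14 → slow++,fast++
(s=9,f=14) a[fast]=14=a[slow] dup → fast++
(s=9,f=15) a[fast]=14=a[slow] dup → fast++
(s=9,f=16) a[fast]=14=a[slow] dup → fast++

length 10; prefix = [2, 3, 4, 6, 7, 8, 9, 11, 13, 14]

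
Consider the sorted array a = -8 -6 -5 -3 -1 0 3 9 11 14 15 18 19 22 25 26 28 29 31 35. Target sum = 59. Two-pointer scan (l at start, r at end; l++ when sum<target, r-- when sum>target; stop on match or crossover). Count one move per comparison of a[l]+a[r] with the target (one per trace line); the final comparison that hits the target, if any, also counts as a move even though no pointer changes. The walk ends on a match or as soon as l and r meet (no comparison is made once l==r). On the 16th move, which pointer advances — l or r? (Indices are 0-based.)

l

l=0 r=19: -8+35=27 <59, l++
l=1 r=19: -6+35=29 <59, l++
l=2 r=19: -5+35=30 <59, l++
l=3 r=19: -3+35=32 <59, l++
l=4 r=19: -1+35=34 <59, l++
l=5 r=19: 0+35=35 <59, l++
l=6 r=19: 3+35=38 <59, l++
l=7 r=19: 9+35=44 <59, l++
l=8 r=19: 11+35=46 <59, l++
l=9 r=19: 14+35=49 <59, l++
l=10 r=19: 15+35=50 <59, l++
l=11 r=19: 18+35=53 <59, l++
l=12 r=19: 19+35=54 <59, l++
l=13 r=19: 22+35=57 <59, l++
l=14 r=19: 25+35=60 >59, r--
l=14 r=18: 25+31=56 <59, l++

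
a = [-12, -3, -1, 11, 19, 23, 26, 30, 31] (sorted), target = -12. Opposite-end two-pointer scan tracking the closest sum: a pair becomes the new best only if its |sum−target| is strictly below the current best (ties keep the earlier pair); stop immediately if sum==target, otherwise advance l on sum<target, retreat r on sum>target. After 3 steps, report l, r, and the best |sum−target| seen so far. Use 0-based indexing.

l=0, r=5, best |Δ|=26

[0,8] -12+31=19 d=31 * → r--
[0,7] -12+30=18 d=30 * → r--
[0,6] -12+26=14 d=26 * → r--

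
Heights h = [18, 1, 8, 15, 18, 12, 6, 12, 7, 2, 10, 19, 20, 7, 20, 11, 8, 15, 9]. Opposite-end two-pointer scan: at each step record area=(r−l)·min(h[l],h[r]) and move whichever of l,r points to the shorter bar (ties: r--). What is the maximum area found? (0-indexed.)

max area = 255

[0,18] min(18,9)*18=162 best=162 * → r--
[0,17] min(18,15)*17=255 best=255 * → r--
[0,16] min(18,8)*16=128 best=255 → r--
[0,15] min(18,11)*15=165 best=255 → r--
[0,14] min(18,20)*14=252 best=255 → l++
[1,14] min(1,20)*13=13 best=255 → l++
[2,14] min(8,20)*12=96 best=255 → l++
[3,14] min(15,20)*11=165 best=255 → l++
[4,14] min(18,20)*10=180 best=255 → l++
[5,14] min(12,20)*9=108 best=255 → l++
[6,14] min(6,20)*8=48 best=255 → l++
[7,14] min(12,20)*7=84 best=255 → l++
[8,14] min(7,20)*6=42 best=255 → l++
[9,14] min(2,20)*5=10 best=255 → l++
[10,14] min(10,20)*4=40 best=255 → l++
[11,14] min(19,20)*3=57 best=255 → l++
[12,14] min(20,20)*2=40 best=255 → r--
[12,13] min(20,7)*1=7 best=255 → r--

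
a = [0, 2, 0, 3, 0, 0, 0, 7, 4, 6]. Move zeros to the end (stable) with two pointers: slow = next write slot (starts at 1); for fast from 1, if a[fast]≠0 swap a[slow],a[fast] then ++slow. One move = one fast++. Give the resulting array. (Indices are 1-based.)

(s=1,f=1) a[fast]=0 → fast++
(s=1,f=2) a[fast]=2≠0 swap→a[1]=2 → slow++,fast++
(s=2,f=3) a[fast]=0 → fast++
(s=2,f=4) a[fast]=3≠0 swap→a[2]=3 → slow++,fast++
(s=3,f=5) a[fast]=0 → fast++
(s=3,f=6) a[fast]=0 → fast++
(s=3,f=7) a[fast]=0 → fast++
(s=3,f=8) a[fast]=7≠0 swap→a[3]=7 → slow++,fast++
(s=4,f=9) a[fast]=4≠0 swap→a[4]=4 → slow++,fast++
(s=5,f=10) a[fast]=6≠0 swap→a[5]=6 → slow++,fast++

[2, 3, 7, 4, 6, 0, 0, 0, 0, 0]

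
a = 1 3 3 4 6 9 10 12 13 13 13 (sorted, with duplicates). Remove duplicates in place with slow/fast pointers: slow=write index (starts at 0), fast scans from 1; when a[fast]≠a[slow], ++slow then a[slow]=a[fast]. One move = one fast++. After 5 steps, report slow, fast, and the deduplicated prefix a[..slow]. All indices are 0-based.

(s=0,f=1) a[fast]=3≠a[slow]=1 write a[1]=3 → slow++,fast++
(s=1,f=2) a[fast]=3=a[slow] dup → fast++
(s=1,f=3) a[fast]=4≠a[slow]=3 write a[2]=4 → slow++,fast++
(s=2,f=4) a[fast]=6≠a[slow]=4 write a[3]=6 → slow++,fast++
(s=3,f=5) a[fast]=9≠a[slow]=6 write a[4]=9 → slow++,fast++

slow=4, fast=6, prefix=[1, 3, 4, 6, 9]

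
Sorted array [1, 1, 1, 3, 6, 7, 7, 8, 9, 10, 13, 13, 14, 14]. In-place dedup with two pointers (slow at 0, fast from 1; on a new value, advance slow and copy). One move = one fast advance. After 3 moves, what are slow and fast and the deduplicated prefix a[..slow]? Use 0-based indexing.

(s=0,f=1) a[fast]=1=a[slow] dup → fast++
(s=0,f=2) a[fast]=1=a[slow] dup → fast++
(s=0,f=3) a[fast]=3≠a[slow]=1 write a[1]=3 → slow++,fast++

slow=1, fast=4, prefix=[1, 3]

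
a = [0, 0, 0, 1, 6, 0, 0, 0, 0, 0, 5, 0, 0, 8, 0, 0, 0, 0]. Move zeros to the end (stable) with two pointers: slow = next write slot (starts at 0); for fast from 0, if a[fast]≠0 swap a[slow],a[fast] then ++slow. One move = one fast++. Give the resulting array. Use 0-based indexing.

[1, 6, 5, 8, 0, 0, 0, 0, 0, 0, 0, 0, 0, 0, 0, 0, 0, 0]

(s=0,f=0) a[fast]=0 → fast++
(s=0,f=1) a[fast]=0 → fast++
(s=0,f=2) a[fast]=0 → fast++
(s=0,f=3) a[fast]=1≠0 swap→a[0]=1 → slow++,fast++
(s=1,f=4) a[fast]=6≠0 swap→a[1]=6 → slow++,fast++
(s=2,f=5) a[fast]=0 → fast++
(s=2,f=6) a[fast]=0 → fast++
(s=2,f=7) a[fast]=0 → fast++
(s=2,f=8) a[fast]=0 → fast++
(s=2,f=9) a[fast]=0 → fast++
(s=2,f=10) a[fast]=5≠0 swap→a[2]=5 → slow++,fast++
(s=3,f=11) a[fast]=0 → fast++
(s=3,f=12) a[fast]=0 → fast++
(s=3,f=13) a[fast]=8≠0 swap→a[3]=8 → slow++,fast++
(s=4,f=14) a[fast]=0 → fast++
(s=4,f=15) a[fast]=0 → fast++
(s=4,f=16) a[fast]=0 → fast++
(s=4,f=17) a[fast]=0 → fast++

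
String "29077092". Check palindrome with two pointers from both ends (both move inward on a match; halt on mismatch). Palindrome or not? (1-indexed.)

[1,8] '2'=='2' → l++,r--
[2,7] '9'=='9' → l++,r--
[3,6] '0'=='0' → l++,r--
[4,5] '7'=='7' → l++,r--

palindrome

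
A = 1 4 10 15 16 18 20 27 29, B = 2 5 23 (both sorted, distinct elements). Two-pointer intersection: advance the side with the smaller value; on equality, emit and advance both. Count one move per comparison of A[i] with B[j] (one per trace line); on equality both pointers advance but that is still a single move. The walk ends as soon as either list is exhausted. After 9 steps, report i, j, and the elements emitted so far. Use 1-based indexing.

i=8, j=3, emitted=[]

i=1 j=1: 1<2, i++
i=2 j=1: 4>2, j++
i=2 j=2: 4<5, i++
i=3 j=2: 10>5, j++
i=3 j=3: 10<23, i++
i=4 j=3: 15<23, i++
i=5 j=3: 16<23, i++
i=6 j=3: 18<23, i++
i=7 j=3: 20<23, i++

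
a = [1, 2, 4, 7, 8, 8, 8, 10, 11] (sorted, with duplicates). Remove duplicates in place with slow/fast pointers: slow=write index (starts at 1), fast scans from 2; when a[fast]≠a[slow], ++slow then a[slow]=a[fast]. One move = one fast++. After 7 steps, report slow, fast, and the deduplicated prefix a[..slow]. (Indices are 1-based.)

(s=1,f=2) a[fast]=2≠a[slow]=1 write a[2]=2 → slow++,fast++
(s=2,f=3) a[fast]=4≠a[slow]=2 write a[3]=4 → slow++,fast++
(s=3,f=4) a[fast]=7≠a[slow]=4 write a[4]=7 → slow++,fast++
(s=4,f=5) a[fast]=8≠a[slow]=7 write a[5]=8 → slow++,fast++
(s=5,f=6) a[fast]=8=a[slow] dup → fast++
(s=5,f=7) a[fast]=8=a[slow] dup → fast++
(s=5,f=8) a[fast]=10≠a[slow]=8 write a[6]=10 → slow++,fast++

slow=6, fast=9, prefix=[1, 2, 4, 7, 8, 10]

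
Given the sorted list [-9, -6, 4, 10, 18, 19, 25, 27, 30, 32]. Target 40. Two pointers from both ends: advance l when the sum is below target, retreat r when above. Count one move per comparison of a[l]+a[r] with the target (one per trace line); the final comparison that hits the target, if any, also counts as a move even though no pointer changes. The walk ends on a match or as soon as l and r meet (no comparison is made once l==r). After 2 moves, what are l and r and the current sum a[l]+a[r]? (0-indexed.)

l=2, r=9, sum=36

[0,9] -9+32=23 <40 → l++
[1,9] -6+32=26 <40 → l++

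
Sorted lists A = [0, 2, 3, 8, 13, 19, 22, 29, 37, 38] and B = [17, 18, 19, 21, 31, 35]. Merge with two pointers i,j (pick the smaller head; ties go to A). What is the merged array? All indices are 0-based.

[0, 2, 3, 8, 13, 17, 18, 19, 19, 21, 22, 29, 31, 35, 37, 38]

i=0 j=0: A[i]=0<=B[j]=17 take 0, i++
i=1 j=0: A[i]=2<=B[j]=17 take 2, i++
i=2 j=0: A[i]=3<=B[j]=17 take 3, i++
i=3 j=0: A[i]=8<=B[j]=17 take 8, i++
i=4 j=0: A[i]=13<=B[j]=17 take 13, i++
i=5 j=0: A[i]=19>B[j]=17 take 17, j++
i=5 j=1: A[i]=19>B[j]=18 take 18, j++
i=5 j=2: A[i]=19<=B[j]=19 take 19, i++
i=6 j=2: A[i]=22>B[j]=19 take 19, j++
i=6 j=3: A[i]=22>B[j]=21 take 21, j++
i=6 j=4: A[i]=22<=B[j]=31 take 22, i++
i=7 j=4: A[i]=29<=B[j]=31 take 29, i++
i=8 j=4: A[i]=37>B[j]=31 take 31, j++
i=8 j=5: A[i]=37>B[j]=35 take 35, j++
i=8 j=6: B done, take A[i]=37, i++
i=9 j=6: B done, take A[i]=38, i++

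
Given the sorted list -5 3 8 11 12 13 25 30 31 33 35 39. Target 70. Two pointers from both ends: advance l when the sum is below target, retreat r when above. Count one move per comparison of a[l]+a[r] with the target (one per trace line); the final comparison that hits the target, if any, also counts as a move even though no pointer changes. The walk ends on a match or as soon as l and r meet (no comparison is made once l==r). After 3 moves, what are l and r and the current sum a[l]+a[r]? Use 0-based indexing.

[0,11] -5+39=34 <70 → l++
[1,11] 3+39=42 <70 → l++
[2,11] 8+39=47 <70 → l++

l=3, r=11, sum=50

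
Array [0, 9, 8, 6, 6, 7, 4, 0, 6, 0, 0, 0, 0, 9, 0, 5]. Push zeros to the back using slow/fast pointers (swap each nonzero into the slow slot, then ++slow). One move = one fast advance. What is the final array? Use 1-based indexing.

slow=1 fast=1: a[fast]=0, fast++
slow=1 fast=2: a[fast]=9≠0 swap→a[1]=9, slow++,fast++
slow=2 fast=3: a[fast]=8≠0 swap→a[2]=8, slow++,fast++
slow=3 fast=4: a[fast]=6≠0 swap→a[3]=6, slow++,fast++
slow=4 fast=5: a[fast]=6≠0 swap→a[4]=6, slow++,fast++
slow=5 fast=6: a[fast]=7≠0 swap→a[5]=7, slow++,fast++
slow=6 fast=7: a[fast]=4≠0 swap→a[6]=4, slow++,fast++
slow=7 fast=8: a[fast]=0, fast++
slow=7 fast=9: a[fast]=6≠0 swap→a[7]=6, slow++,fast++
slow=8 fast=10: a[fast]=0, fast++
slow=8 fast=11: a[fast]=0, fast++
slow=8 fast=12: a[fast]=0, fast++
slow=8 fast=13: a[fast]=0, fast++
slow=8 fast=14: a[fast]=9≠0 swap→a[8]=9, slow++,fast++
slow=9 fast=15: a[fast]=0, fast++
slow=9 fast=16: a[fast]=5≠0 swap→a[9]=5, slow++,fast++

[9, 8, 6, 6, 7, 4, 6, 9, 5, 0, 0, 0, 0, 0, 0, 0]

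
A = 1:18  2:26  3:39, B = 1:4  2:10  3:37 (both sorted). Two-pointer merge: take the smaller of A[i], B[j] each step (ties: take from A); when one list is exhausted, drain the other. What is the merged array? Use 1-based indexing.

[4, 10, 18, 26, 37, 39]

i=1 j=1: A[i]=18>B[j]=4 take 4, j++
i=1 j=2: A[i]=18>B[j]=10 take 10, j++
i=1 j=3: A[i]=18<=B[j]=37 take 18, i++
i=2 j=3: A[i]=26<=B[j]=37 take 26, i++
i=3 j=3: A[i]=39>B[j]=37 take 37, j++
i=3 j=4: B done, take A[i]=39, i++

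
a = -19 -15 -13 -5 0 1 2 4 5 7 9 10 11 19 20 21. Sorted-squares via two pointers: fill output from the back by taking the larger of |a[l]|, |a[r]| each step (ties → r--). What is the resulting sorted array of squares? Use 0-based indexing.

[0,15] |-19|<=|21| out[15]=441 → r--
[0,14] |-19|<=|20| out[14]=400 → r--
[0,13] |-19|<=|19| out[13]=361 → r--
[0,12] |-19|>|11| out[12]=361 → l++
[1,12] |-15|>|11| out[11]=225 → l++
[2,12] |-13|>|11| out[10]=169 → l++
[3,12] |-5|<=|11| out[9]=121 → r--
[3,11] |-5|<=|10| out[8]=100 → r--
[3,10] |-5|<=|9| out[7]=81 → r--
[3,9] |-5|<=|7| out[6]=49 → r--
[3,8] |-5|<=|5| out[5]=25 → r--
[3,7] |-5|>|4| out[4]=25 → l++
[4,7] |0|<=|4| out[3]=16 → r--
[4,6] |0|<=|2| out[2]=4 → r--
[4,5] |0|<=|1| out[1]=1 → r--
[4,4] |0|<=|0| out[0]=0 → r--

[0, 1, 4, 16, 25, 25, 49, 81, 100, 121, 169, 225, 361, 361, 400, 441]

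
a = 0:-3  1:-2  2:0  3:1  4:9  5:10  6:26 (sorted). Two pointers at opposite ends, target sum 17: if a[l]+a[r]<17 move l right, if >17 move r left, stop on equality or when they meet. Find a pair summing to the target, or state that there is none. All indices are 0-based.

no pair

[0,6] -3+26=23 >17 → r--
[0,5] -3+10=7 <17 → l++
[1,5] -2+10=8 <17 → l++
[2,5] 0+10=10 <17 → l++
[3,5] 1+10=11 <17 → l++
[4,5] 9+10=19 >17 → r--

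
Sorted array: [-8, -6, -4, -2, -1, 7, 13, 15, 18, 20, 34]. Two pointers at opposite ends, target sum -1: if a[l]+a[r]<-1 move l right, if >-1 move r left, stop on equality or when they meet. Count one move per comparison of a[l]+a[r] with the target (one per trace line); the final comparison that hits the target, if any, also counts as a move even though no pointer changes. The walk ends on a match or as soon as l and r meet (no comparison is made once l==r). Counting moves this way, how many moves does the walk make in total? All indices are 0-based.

[0,10] -8+34=26 >-1 → r--
[0,9] -8+20=12 >-1 → r--
[0,8] -8+18=10 >-1 → r--
[0,7] -8+15=7 >-1 → r--
[0,6] -8+13=5 >-1 → r--
[0,5] -8+7=-1 → found

6 moves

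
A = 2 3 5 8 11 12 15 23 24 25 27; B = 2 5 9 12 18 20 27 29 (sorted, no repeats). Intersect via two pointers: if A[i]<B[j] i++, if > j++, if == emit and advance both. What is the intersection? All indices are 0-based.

i=0 j=0: 2==2 emit, i++,j++
i=1 j=1: 3<5, i++
i=2 j=1: 5==5 emit, i++,j++
i=3 j=2: 8<9, i++
i=4 j=2: 11>9, j++
i=4 j=3: 11<12, i++
i=5 j=3: 12==12 emit, i++,j++
i=6 j=4: 15<18, i++
i=7 j=4: 23>18, j++
i=7 j=5: 23>20, j++
i=7 j=6: 23<27, i++
i=8 j=6: 24<27, i++
i=9 j=6: 25<27, i++
i=10 j=6: 27==27 emit, i++,j++

intersection = [2, 5, 12, 27]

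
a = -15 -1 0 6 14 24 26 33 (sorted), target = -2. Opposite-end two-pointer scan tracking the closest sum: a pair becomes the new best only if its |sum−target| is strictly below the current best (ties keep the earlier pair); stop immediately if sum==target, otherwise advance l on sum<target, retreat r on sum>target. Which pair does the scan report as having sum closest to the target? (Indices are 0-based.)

pair (-15, 14) with sum -1 (|Δ|=1)

l=0 r=7: -15+33=18 d=20 *, r--
l=0 r=6: -15+26=11 d=13 *, r--
l=0 r=5: -15+24=9 d=11 *, r--
l=0 r=4: -15+14=-1 d=1 *, r--
l=0 r=3: -15+6=-9 d=7, l++
l=1 r=3: -1+6=5 d=7, r--
l=1 r=2: -1+0=-1 d=1, r--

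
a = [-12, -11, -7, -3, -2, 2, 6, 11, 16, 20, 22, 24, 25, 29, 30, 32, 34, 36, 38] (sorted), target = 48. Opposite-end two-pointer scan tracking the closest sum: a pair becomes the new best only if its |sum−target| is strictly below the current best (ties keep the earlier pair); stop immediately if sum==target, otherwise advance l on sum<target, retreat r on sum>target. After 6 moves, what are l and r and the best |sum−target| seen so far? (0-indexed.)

l=6, r=18, best |Δ|=8

l=0 r=18: -12+38=26 d=22 *, l++
l=1 r=18: -11+38=27 d=21 *, l++
l=2 r=18: -7+38=31 d=17 *, l++
l=3 r=18: -3+38=35 d=13 *, l++
l=4 r=18: -2+38=36 d=12 *, l++
l=5 r=18: 2+38=40 d=8 *, l++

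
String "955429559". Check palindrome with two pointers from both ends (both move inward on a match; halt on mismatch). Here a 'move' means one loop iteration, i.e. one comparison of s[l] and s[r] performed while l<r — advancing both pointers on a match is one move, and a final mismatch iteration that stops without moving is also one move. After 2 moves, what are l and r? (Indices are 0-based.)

l=2, r=6

[0,8] '9'=='9' → l++,r--
[1,7] '5'=='5' → l++,r--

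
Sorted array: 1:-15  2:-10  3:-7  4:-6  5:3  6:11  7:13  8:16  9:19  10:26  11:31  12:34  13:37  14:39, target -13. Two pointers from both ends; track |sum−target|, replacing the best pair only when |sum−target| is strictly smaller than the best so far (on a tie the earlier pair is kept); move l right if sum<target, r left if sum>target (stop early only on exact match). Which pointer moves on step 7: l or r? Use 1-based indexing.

[1,14] -15+39=24 d=37 * → r--
[1,13] -15+37=22 d=35 * → r--
[1,12] -15+34=19 d=32 * → r--
[1,11] -15+31=16 d=29 * → r--
[1,10] -15+26=11 d=24 * → r--
[1,9] -15+19=4 d=17 * → r--
[1,8] -15+16=1 d=14 * → r--

r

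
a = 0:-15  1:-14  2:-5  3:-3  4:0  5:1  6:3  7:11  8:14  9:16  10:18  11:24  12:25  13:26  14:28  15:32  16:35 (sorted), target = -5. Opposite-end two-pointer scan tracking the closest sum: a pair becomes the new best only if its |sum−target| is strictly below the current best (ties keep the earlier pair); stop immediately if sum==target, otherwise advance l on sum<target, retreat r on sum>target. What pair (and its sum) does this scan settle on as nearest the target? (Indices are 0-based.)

l=0 r=16: -15+35=20 d=25 *, r--
l=0 r=15: -15+32=17 d=22 *, r--
l=0 r=14: -15+28=13 d=18 *, r--
l=0 r=13: -15+26=11 d=16 *, r--
l=0 r=12: -15+25=10 d=15 *, r--
l=0 r=11: -15+24=9 d=14 *, r--
l=0 r=10: -15+18=3 d=8 *, r--
l=0 r=9: -15+16=1 d=6 *, r--
l=0 r=8: -15+14=-1 d=4 *, r--
l=0 r=7: -15+11=-4 d=1 *, r--
l=0 r=6: -15+3=-12 d=7, l++
l=1 r=6: -14+3=-11 d=6, l++
l=2 r=6: -5+3=-2 d=3, r--
l=2 r=5: -5+1=-4 d=1, r--
l=2 r=4: -5+0=-5 d=0 *, stop

pair (-5, 0) with sum -5 (|Δ|=0)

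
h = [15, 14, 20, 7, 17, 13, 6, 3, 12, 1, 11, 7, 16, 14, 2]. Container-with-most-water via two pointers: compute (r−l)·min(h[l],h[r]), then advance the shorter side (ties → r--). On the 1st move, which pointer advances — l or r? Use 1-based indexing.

[1,15] min(15,2)*14=28 best=28 * → r--

r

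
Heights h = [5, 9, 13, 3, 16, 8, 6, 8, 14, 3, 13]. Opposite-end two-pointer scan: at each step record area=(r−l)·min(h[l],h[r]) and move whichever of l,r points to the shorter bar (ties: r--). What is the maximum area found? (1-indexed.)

max area = 104

[1,11] min(5,13)*10=50 best=50 * → l++
[2,11] min(9,13)*9=81 best=81 * → l++
[3,11] min(13,13)*8=104 best=104 * → r--
[3,10] min(13,3)*7=21 best=104 → r--
[3,9] min(13,14)*6=78 best=104 → l++
[4,9] min(3,14)*5=15 best=104 → l++
[5,9] min(16,14)*4=56 best=104 → r--
[5,8] min(16,8)*3=24 best=104 → r--
[5,7] min(16,6)*2=12 best=104 → r--
[5,6] min(16,8)*1=8 best=104 → r--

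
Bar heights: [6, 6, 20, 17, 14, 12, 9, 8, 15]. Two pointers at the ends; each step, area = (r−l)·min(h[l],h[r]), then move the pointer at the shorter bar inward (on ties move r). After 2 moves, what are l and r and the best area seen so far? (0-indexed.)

l=2, r=8, best area=48

[0,8] min(6,15)*8=48 best=48 * → l++
[1,8] min(6,15)*7=42 best=48 → l++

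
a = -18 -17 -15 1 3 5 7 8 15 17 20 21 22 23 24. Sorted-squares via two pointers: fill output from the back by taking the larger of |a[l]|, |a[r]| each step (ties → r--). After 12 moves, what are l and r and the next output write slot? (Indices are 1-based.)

[1,15] |-18|<=|24| out[15]=576 → r--
[1,14] |-18|<=|23| out[14]=529 → r--
[1,13] |-18|<=|22| out[13]=484 → r--
[1,12] |-18|<=|21| out[12]=441 → r--
[1,11] |-18|<=|20| out[11]=400 → r--
[1,10] |-18|>|17| out[10]=324 → l++
[2,10] |-17|<=|17| out[9]=289 → r--
[2,9] |-17|>|15| out[8]=289 → l++
[3,9] |-15|<=|15| out[7]=225 → r--
[3,8] |-15|>|8| out[6]=225 → l++
[4,8] |1|<=|8| out[5]=64 → r--
[4,7] |1|<=|7| out[4]=49 → r--

l=4, r=6, next write slot=3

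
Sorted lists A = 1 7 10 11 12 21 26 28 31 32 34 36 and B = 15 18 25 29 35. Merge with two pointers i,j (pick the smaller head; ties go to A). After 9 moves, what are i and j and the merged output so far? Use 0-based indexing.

[i=0,j=0] A[i]=1<=B[j]=15 take 1 → i++
[i=1,j=0] A[i]=7<=B[j]=15 take 7 → i++
[i=2,j=0] A[i]=10<=B[j]=15 take 10 → i++
[i=3,j=0] A[i]=11<=B[j]=15 take 11 → i++
[i=4,j=0] A[i]=12<=B[j]=15 take 12 → i++
[i=5,j=0] A[i]=21>B[j]=15 take 15 → j++
[i=5,j=1] A[i]=21>B[j]=18 take 18 → j++
[i=5,j=2] A[i]=21<=B[j]=25 take 21 → i++
[i=6,j=2] A[i]=26>B[j]=25 take 25 → j++

i=6, j=3, merged so far=[1, 7, 10, 11, 12, 15, 18, 21, 25]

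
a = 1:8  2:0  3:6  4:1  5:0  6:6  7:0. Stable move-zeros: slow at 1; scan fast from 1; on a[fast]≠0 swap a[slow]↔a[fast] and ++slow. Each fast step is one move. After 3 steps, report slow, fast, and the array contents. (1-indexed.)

slow=1 fast=1: a[fast]=8≠0 swap→a[1]=8, slow++,fast++
slow=2 fast=2: a[fast]=0, fast++
slow=2 fast=3: a[fast]=6≠0 swap→a[2]=6, slow++,fast++

slow=3, fast=4, a=[8, 6, 0, 1, 0, 6, 0]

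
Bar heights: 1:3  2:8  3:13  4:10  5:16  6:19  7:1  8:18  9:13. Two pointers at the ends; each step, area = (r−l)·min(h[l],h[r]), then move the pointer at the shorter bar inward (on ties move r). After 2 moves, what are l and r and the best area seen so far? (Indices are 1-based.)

[1,9] min(3,13)*8=24 best=24 * → l++
[2,9] min(8,13)*7=56 best=56 * → l++

l=3, r=9, best area=56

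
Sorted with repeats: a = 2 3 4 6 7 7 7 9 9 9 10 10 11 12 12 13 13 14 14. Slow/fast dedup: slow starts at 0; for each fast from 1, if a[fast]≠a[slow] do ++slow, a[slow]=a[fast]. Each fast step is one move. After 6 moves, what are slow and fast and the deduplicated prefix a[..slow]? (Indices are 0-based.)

(s=0,f=1) a[fast]=3≠a[slow]=2 write a[1]=3 → slow++,fast++
(s=1,f=2) a[fast]=4≠a[slow]=3 write a[2]=4 → slow++,fast++
(s=2,f=3) a[fast]=6≠a[slow]=4 write a[3]=6 → slow++,fast++
(s=3,f=4) a[fast]=7≠a[slow]=6 write a[4]=7 → slow++,fast++
(s=4,f=5) a[fast]=7=a[slow] dup → fast++
(s=4,f=6) a[fast]=7=a[slow] dup → fast++

slow=4, fast=7, prefix=[2, 3, 4, 6, 7]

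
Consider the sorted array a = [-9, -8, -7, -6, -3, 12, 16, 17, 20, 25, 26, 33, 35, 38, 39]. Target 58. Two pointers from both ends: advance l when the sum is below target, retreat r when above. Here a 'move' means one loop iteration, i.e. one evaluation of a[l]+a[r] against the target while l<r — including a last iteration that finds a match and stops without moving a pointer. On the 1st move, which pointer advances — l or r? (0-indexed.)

l

[0,14] -9+39=30 <58 → l++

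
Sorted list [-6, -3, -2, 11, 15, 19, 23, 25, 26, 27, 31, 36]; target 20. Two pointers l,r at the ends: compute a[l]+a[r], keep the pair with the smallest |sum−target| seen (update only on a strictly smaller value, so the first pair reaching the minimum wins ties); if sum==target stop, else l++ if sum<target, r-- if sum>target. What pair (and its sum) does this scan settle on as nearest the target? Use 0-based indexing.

[0,11] -6+36=30 d=10 * → r--
[0,10] -6+31=25 d=5 * → r--
[0,9] -6+27=21 d=1 * → r--
[0,8] -6+26=20 d=0 * → stop

pair (-6, 26) with sum 20 (|Δ|=0)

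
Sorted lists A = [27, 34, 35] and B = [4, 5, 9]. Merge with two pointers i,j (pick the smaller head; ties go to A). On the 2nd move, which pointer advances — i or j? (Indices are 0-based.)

j

i=0 j=0: A[i]=27>B[j]=4 take 4, j++
i=0 j=1: A[i]=27>B[j]=5 take 5, j++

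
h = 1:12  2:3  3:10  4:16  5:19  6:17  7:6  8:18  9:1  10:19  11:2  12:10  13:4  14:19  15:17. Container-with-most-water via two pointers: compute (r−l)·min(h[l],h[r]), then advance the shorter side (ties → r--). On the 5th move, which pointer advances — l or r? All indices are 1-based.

l=1 r=15: min(12,17)*14=168 best=168 *, l++
l=2 r=15: min(3,17)*13=39 best=168, l++
l=3 r=15: min(10,17)*12=120 best=168, l++
l=4 r=15: min(16,17)*11=176 best=176 *, l++
l=5 r=15: min(19,17)*10=170 best=176, r--

r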